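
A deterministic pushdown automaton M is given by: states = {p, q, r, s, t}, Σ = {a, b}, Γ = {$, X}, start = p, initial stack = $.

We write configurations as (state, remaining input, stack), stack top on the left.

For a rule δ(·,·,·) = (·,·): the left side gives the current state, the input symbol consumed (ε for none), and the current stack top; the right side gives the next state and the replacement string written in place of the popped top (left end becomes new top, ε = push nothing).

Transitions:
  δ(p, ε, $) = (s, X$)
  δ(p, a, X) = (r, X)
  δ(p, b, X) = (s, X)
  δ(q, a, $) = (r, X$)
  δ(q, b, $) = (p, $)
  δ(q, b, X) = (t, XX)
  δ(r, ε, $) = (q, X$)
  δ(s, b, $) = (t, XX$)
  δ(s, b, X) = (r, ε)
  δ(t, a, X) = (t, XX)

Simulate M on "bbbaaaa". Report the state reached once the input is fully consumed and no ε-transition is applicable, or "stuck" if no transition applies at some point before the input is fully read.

stuck

(p, bbbaaaa, $) ⊢ (s, bbbaaaa, X$) ⊢ (r, bbaaaa, $) ⊢ (q, bbaaaa, X$) ⊢ (t, baaaa, XX$)
No transition for (t, b, top X); M blocks with input baaaa remaining.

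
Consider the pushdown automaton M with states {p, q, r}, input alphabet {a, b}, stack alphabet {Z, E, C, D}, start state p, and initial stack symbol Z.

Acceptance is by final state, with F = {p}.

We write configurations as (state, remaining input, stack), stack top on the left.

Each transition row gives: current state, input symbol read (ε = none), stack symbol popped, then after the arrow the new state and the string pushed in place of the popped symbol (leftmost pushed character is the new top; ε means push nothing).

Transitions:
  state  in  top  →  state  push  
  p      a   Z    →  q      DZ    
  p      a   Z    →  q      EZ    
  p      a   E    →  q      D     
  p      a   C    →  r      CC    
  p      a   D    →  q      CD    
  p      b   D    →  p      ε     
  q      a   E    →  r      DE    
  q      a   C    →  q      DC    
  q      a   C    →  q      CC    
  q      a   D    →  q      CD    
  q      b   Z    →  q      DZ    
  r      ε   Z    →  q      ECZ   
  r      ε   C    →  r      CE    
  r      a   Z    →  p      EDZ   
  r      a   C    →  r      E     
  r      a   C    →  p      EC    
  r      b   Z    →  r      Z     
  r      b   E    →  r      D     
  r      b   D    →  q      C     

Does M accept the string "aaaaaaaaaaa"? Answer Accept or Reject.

Reject

No computation consumes all input and reaches a final state.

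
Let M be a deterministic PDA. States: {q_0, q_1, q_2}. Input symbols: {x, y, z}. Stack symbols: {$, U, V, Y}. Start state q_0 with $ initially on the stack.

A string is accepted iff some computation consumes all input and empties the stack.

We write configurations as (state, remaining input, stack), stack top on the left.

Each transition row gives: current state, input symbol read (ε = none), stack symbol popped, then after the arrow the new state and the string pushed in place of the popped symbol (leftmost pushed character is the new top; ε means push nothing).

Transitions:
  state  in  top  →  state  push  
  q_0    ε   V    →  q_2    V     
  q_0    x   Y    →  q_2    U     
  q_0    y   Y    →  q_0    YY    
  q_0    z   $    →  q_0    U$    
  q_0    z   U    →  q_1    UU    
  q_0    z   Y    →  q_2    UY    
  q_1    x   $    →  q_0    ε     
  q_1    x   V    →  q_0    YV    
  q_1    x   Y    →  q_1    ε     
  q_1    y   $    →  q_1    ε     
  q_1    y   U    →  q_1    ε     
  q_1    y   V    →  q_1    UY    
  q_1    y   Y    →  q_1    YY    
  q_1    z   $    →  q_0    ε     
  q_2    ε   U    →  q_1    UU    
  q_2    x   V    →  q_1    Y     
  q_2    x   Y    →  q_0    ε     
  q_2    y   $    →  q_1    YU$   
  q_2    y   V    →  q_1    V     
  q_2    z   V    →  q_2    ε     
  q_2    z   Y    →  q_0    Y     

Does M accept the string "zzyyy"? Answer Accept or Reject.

Accept

(q_0, zzyyy, $) ⊢ (q_0, zyyy, U$) ⊢ (q_1, yyy, UU$) ⊢ (q_1, yy, U$) ⊢ (q_1, y, $) ⊢ (q_1, ε, ε)
All input consumed and the stack is empty.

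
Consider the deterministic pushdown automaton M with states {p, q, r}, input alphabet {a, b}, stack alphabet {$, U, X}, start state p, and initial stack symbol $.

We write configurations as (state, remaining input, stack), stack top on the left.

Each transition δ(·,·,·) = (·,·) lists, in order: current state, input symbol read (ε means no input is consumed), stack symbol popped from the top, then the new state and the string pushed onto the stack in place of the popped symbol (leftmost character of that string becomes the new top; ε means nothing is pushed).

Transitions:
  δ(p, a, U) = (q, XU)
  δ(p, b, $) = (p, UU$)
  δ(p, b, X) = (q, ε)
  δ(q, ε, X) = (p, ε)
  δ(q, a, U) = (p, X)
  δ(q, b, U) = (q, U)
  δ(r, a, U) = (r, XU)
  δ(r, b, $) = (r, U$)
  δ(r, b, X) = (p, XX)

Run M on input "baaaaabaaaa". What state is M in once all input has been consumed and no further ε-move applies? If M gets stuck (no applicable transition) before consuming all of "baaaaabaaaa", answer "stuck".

stuck

(p, baaaaabaaaa, $) ⊢ (p, aaaaabaaaa, UU$) ⊢ (q, aaaabaaaa, XUU$) ⊢ (p, aaaabaaaa, UU$) ⊢ (q, aaabaaaa, XUU$) ⊢ (p, aaabaaaa, UU$) ⊢ (q, aabaaaa, XUU$) ⊢ (p, aabaaaa, UU$) ⊢ (q, abaaaa, XUU$) ⊢ (p, abaaaa, UU$) ⊢ (q, baaaa, XUU$) ⊢ (p, baaaa, UU$)
No transition for (p, b, top U); M blocks with input baaaa remaining.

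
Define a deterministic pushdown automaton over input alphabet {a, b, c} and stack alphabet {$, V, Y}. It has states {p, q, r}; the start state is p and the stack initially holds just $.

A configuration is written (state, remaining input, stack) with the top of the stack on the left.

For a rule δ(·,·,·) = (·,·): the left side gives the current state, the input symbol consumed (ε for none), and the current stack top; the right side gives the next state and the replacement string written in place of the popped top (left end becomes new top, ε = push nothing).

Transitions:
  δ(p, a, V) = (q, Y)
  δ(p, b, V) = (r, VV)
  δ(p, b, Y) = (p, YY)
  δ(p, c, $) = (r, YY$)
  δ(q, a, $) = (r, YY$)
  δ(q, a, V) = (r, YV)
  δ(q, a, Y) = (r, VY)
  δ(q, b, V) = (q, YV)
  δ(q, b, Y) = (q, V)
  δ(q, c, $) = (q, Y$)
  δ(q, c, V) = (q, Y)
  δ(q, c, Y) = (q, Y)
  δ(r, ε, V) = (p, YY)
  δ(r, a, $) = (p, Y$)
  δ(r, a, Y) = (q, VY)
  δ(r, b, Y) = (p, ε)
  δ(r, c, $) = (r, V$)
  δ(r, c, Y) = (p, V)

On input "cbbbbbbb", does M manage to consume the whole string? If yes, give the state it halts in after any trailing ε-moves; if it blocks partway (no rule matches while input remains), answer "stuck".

(p, cbbbbbbb, $)
  read c, top $: go to r, push YY$ → (r, bbbbbbb, YY$)
  read b, top Y: go to p, push ε → (p, bbbbbb, Y$)
  read b, top Y: go to p, push YY → (p, bbbbb, YY$)
  read b, top Y: go to p, push YY → (p, bbbb, YYY$)
  read b, top Y: go to p, push YY → (p, bbb, YYYY$)
  read b, top Y: go to p, push YY → (p, bb, YYYYY$)
  read b, top Y: go to p, push YY → (p, b, YYYYYY$)
  read b, top Y: go to p, push YY → (p, ε, YYYYYYY$)
All input consumed; M is in state p.

p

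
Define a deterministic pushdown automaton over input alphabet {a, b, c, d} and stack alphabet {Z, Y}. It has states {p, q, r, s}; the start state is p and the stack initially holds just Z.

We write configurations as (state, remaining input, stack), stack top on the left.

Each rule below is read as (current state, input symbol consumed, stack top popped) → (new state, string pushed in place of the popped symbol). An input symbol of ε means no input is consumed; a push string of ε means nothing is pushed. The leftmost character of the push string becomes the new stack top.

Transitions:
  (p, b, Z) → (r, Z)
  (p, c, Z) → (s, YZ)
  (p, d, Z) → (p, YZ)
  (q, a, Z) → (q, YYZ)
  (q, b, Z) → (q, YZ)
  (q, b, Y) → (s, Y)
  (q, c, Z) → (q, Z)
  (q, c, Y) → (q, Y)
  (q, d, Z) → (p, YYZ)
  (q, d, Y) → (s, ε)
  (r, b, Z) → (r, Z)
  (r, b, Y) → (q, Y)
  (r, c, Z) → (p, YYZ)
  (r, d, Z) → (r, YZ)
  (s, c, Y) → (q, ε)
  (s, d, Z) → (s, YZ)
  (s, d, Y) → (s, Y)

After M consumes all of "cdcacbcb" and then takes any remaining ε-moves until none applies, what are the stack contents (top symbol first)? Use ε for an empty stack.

(p, cdcacbcb, Z)
  read c, top Z: go to s, push YZ → (s, dcacbcb, YZ)
  read d, top Y: go to s, push Y → (s, cacbcb, YZ)
  read c, top Y: go to q, push ε → (q, acbcb, Z)
  read a, top Z: go to q, push YYZ → (q, cbcb, YYZ)
  read c, top Y: go to q, push Y → (q, bcb, YYZ)
  read b, top Y: go to s, push Y → (s, cb, YYZ)
  read c, top Y: go to q, push ε → (q, b, YZ)
  read b, top Y: go to s, push Y → (s, ε, YZ)
All input consumed in state s with stack YZ.

YZ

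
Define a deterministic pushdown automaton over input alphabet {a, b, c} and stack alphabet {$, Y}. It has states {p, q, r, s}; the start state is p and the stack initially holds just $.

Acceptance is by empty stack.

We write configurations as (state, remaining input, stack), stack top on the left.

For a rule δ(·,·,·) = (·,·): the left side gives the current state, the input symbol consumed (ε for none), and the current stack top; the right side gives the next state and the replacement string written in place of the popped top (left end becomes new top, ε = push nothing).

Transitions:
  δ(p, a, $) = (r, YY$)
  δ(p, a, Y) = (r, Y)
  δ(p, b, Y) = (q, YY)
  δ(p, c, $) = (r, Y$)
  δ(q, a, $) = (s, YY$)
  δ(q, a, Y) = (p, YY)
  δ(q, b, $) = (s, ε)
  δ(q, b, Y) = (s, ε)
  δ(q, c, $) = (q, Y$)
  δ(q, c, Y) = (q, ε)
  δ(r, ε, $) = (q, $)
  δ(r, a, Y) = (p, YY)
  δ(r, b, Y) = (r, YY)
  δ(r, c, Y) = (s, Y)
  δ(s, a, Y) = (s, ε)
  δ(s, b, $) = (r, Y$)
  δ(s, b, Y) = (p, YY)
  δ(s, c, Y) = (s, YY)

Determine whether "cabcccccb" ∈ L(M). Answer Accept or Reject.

Accept

(p, cabcccccb, $) ⊢ (r, abcccccb, Y$) ⊢ (p, bcccccb, YY$) ⊢ (q, cccccb, YYY$) ⊢ (q, ccccb, YY$) ⊢ (q, cccb, Y$) ⊢ (q, ccb, $) ⊢ (q, cb, Y$) ⊢ (q, b, $) ⊢ (s, ε, ε)
All input consumed and the stack is empty.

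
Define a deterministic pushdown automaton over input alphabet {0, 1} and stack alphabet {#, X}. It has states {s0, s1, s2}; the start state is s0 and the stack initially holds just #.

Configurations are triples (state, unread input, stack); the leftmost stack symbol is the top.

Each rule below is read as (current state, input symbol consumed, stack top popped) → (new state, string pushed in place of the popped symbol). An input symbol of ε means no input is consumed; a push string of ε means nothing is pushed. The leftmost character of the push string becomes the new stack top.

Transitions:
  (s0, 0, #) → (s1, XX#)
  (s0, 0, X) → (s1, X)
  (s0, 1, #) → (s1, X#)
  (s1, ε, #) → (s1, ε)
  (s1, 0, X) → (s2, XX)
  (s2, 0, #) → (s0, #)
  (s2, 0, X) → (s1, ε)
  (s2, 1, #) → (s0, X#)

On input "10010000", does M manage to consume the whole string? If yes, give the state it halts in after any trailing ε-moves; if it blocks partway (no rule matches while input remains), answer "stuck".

(s0, 10010000, #)
  read 1, top #: go to s1, push X# → (s1, 0010000, X#)
  read 0, top X: go to s2, push XX → (s2, 010000, XX#)
  read 0, top X: go to s1, push ε → (s1, 10000, X#)
No transition for (s1, 1, top X); M blocks with input 10000 remaining.

stuck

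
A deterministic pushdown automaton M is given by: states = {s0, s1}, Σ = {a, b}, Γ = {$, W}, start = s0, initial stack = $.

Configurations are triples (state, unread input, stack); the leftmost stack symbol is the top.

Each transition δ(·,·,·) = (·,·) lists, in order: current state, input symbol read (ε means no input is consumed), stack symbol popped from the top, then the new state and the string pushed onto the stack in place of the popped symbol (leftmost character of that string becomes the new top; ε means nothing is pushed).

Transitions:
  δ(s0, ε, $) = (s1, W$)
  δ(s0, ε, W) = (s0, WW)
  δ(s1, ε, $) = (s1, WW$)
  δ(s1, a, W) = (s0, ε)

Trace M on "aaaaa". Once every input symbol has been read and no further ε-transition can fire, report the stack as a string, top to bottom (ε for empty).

(s0, aaaaa, $)
  ε-move, top $: go to s1, push W$ → (s1, aaaaa, W$)
  read a, top W: go to s0, push ε → (s0, aaaa, $)
  ε-move, top $: go to s1, push W$ → (s1, aaaa, W$)
  read a, top W: go to s0, push ε → (s0, aaa, $)
  ε-move, top $: go to s1, push W$ → (s1, aaa, W$)
  read a, top W: go to s0, push ε → (s0, aa, $)
  ε-move, top $: go to s1, push W$ → (s1, aa, W$)
  read a, top W: go to s0, push ε → (s0, a, $)
  ε-move, top $: go to s1, push W$ → (s1, a, W$)
  read a, top W: go to s0, push ε → (s0, ε, $)
  ε-move, top $: go to s1, push W$ → (s1, ε, W$)
All input consumed in state s1 with stack W$.

W$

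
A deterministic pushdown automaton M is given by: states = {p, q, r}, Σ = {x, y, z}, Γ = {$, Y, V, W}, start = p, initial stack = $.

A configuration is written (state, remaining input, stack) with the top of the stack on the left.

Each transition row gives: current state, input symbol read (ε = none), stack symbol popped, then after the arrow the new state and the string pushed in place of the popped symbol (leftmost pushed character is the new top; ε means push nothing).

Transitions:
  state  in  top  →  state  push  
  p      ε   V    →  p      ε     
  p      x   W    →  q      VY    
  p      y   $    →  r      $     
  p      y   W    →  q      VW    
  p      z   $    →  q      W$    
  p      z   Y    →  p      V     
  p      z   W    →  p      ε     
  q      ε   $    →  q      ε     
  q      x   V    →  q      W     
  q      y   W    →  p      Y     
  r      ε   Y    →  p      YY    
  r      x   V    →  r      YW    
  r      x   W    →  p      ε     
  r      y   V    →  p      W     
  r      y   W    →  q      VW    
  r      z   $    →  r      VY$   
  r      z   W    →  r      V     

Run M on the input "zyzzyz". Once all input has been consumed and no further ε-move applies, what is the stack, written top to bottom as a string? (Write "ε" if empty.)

(p, zyzzyz, $)
  read z, top $: go to q, push W$ → (q, yzzyz, W$)
  read y, top W: go to p, push Y → (p, zzyz, Y$)
  read z, top Y: go to p, push V → (p, zyz, V$)
  ε-move, top V: go to p, push ε → (p, zyz, $)
  read z, top $: go to q, push W$ → (q, yz, W$)
  read y, top W: go to p, push Y → (p, z, Y$)
  read z, top Y: go to p, push V → (p, ε, V$)
  ε-move, top V: go to p, push ε → (p, ε, $)
All input consumed in state p with stack $.

$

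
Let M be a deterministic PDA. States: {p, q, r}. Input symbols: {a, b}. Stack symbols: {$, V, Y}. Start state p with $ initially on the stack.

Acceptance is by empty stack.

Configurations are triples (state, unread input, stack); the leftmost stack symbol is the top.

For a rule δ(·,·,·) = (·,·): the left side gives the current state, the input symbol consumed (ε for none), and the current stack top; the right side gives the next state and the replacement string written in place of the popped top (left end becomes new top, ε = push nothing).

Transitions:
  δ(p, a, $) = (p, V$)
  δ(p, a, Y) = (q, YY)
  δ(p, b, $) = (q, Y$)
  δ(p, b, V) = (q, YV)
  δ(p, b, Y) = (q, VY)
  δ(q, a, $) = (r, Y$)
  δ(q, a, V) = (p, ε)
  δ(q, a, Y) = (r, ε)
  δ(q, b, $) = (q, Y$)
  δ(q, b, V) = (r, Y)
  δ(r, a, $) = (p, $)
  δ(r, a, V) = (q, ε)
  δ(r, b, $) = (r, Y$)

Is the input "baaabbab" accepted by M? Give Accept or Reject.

Reject

(p, baaabbab, $)
  read b, top $: go to q, push Y$ → (q, aaabbab, Y$)
  read a, top Y: go to r, push ε → (r, aabbab, $)
  read a, top $: go to p, push $ → (p, abbab, $)
  read a, top $: go to p, push V$ → (p, bbab, V$)
  read b, top V: go to q, push YV → (q, bab, YV$)
No transition applies at (q, bab, YV$); input not fully consumed.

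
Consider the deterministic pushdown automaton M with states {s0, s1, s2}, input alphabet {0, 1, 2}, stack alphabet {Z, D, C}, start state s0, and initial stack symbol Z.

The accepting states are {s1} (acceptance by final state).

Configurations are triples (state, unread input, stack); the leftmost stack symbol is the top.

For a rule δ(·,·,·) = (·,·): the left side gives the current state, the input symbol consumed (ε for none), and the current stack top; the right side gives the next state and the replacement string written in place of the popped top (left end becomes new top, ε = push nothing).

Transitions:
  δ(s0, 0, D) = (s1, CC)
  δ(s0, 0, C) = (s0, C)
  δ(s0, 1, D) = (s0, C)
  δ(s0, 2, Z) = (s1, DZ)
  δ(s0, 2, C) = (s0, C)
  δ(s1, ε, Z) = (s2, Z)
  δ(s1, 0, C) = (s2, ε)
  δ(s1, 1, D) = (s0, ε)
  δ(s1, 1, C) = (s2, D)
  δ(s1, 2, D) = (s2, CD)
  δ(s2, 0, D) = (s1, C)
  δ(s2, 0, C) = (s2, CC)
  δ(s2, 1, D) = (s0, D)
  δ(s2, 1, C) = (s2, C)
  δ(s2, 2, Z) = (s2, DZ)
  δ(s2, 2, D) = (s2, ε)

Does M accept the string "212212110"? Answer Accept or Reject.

(s0, 212212110, Z) ⊢ (s1, 12212110, DZ) ⊢ (s0, 2212110, Z) ⊢ (s1, 212110, DZ) ⊢ (s2, 12110, CDZ) ⊢ (s2, 2110, CDZ)
No transition applies at (s2, 2110, CDZ); input not fully consumed.

Reject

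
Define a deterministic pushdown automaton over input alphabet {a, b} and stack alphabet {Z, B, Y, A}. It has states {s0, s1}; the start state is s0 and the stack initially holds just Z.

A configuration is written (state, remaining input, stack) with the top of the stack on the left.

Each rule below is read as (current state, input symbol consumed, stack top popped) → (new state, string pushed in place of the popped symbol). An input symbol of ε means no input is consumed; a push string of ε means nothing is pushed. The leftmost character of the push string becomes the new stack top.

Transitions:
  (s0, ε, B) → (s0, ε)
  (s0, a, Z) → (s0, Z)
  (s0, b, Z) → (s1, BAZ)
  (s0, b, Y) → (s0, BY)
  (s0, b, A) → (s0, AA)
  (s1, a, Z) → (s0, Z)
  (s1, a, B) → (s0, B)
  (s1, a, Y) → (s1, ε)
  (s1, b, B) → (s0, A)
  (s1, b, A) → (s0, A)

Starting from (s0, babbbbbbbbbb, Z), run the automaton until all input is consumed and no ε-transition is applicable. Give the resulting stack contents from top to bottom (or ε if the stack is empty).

(s0, babbbbbbbbbb, Z)
  read b, top Z: go to s1, push BAZ → (s1, abbbbbbbbbb, BAZ)
  read a, top B: go to s0, push B → (s0, bbbbbbbbbb, BAZ)
  ε-move, top B: go to s0, push ε → (s0, bbbbbbbbbb, AZ)
  read b, top A: go to s0, push AA → (s0, bbbbbbbbb, AAZ)
  read b, top A: go to s0, push AA → (s0, bbbbbbbb, AAAZ)
  read b, top A: go to s0, push AA → (s0, bbbbbbb, AAAAZ)
  read b, top A: go to s0, push AA → (s0, bbbbbb, AAAAAZ)
  read b, top A: go to s0, push AA → (s0, bbbbb, AAAAAAZ)
  read b, top A: go to s0, push AA → (s0, bbbb, AAAAAAAZ)
  read b, top A: go to s0, push AA → (s0, bbb, AAAAAAAAZ)
  read b, top A: go to s0, push AA → (s0, bb, AAAAAAAAAZ)
  read b, top A: go to s0, push AA → (s0, b, AAAAAAAAAAZ)
  read b, top A: go to s0, push AA → (s0, ε, AAAAAAAAAAAZ)
All input consumed in state s0 with stack AAAAAAAAAAAZ.

AAAAAAAAAAAZ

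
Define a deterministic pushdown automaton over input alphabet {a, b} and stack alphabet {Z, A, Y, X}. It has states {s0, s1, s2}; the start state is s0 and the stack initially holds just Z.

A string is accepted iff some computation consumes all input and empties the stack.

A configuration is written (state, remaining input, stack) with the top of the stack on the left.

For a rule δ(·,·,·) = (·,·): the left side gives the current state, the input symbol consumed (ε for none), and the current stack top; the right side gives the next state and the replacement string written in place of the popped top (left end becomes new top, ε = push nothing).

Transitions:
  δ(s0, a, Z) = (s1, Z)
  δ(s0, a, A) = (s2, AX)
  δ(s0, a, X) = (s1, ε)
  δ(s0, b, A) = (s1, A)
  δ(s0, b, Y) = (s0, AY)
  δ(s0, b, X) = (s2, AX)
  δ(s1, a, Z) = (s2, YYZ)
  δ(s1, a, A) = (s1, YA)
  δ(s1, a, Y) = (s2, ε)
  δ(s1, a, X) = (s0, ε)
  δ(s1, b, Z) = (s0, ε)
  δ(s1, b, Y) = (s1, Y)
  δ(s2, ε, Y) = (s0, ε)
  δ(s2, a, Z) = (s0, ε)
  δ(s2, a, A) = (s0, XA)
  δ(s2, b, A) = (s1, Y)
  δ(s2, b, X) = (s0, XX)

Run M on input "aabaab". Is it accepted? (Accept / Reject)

Reject

(s0, aabaab, Z) ⊢ (s1, abaab, Z) ⊢ (s2, baab, YYZ) ⊢ (s0, baab, YZ) ⊢ (s0, aab, AYZ) ⊢ (s2, ab, AXYZ) ⊢ (s0, b, XAXYZ) ⊢ (s2, ε, AXAXYZ)
All input consumed; stack is AXAXYZ, not empty, and no further ε-move applies.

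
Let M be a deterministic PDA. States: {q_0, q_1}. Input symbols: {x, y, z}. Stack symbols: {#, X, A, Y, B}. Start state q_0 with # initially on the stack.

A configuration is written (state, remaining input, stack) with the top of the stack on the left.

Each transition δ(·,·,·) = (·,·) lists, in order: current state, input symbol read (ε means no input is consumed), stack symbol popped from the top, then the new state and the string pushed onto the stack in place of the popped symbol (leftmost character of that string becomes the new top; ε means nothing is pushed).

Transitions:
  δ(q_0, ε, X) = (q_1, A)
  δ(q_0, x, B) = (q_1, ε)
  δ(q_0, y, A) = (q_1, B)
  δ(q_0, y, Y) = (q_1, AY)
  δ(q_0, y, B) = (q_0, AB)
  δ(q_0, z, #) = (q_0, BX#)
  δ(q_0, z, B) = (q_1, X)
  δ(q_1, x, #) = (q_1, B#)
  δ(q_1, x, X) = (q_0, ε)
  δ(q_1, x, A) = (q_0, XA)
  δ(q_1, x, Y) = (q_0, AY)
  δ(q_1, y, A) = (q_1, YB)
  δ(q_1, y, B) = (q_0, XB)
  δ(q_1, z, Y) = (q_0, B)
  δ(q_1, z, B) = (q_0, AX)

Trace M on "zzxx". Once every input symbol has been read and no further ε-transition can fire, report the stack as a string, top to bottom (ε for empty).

AA#

(q_0, zzxx, #)
  read z, top #: go to q_0, push BX# → (q_0, zxx, BX#)
  read z, top B: go to q_1, push X → (q_1, xx, XX#)
  read x, top X: go to q_0, push ε → (q_0, x, X#)
  ε-move, top X: go to q_1, push A → (q_1, x, A#)
  read x, top A: go to q_0, push XA → (q_0, ε, XA#)
  ε-move, top X: go to q_1, push A → (q_1, ε, AA#)
All input consumed in state q_1 with stack AA#.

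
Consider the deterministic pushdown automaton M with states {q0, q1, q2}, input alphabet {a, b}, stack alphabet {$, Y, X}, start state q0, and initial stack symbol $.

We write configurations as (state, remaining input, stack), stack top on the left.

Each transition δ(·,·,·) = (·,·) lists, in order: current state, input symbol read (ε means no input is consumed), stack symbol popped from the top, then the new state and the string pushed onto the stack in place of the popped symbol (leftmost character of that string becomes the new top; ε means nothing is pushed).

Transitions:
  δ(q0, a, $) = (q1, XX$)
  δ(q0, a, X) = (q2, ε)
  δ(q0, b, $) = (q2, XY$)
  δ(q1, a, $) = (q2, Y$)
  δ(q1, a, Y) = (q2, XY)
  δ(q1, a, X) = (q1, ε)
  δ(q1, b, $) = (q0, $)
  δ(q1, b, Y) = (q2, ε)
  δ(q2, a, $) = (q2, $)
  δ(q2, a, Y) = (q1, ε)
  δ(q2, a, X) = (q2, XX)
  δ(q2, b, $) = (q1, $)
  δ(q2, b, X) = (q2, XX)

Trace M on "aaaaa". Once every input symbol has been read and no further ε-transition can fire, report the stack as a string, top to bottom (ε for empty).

(q0, aaaaa, $)
  read a, top $: go to q1, push XX$ → (q1, aaaa, XX$)
  read a, top X: go to q1, push ε → (q1, aaa, X$)
  read a, top X: go to q1, push ε → (q1, aa, $)
  read a, top $: go to q2, push Y$ → (q2, a, Y$)
  read a, top Y: go to q1, push ε → (q1, ε, $)
All input consumed in state q1 with stack $.

$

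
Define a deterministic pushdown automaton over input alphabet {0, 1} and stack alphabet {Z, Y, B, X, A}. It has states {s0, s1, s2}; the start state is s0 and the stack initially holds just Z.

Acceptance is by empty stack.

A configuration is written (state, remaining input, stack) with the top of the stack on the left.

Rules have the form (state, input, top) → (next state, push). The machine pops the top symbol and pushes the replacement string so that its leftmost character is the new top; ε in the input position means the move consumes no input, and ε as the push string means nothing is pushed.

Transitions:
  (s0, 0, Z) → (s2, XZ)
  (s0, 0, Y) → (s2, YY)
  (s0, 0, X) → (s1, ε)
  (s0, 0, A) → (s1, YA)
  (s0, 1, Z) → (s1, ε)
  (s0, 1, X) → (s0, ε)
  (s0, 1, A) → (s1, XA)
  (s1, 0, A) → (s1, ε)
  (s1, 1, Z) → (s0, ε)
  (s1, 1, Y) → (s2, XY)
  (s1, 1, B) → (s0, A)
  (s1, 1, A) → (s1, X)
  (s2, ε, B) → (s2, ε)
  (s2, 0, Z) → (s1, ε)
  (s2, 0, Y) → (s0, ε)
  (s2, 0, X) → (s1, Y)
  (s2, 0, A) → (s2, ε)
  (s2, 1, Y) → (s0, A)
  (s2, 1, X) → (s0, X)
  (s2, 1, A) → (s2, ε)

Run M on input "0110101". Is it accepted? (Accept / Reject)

Accept

(s0, 0110101, Z) ⊢ (s2, 110101, XZ) ⊢ (s0, 10101, XZ) ⊢ (s0, 0101, Z) ⊢ (s2, 101, XZ) ⊢ (s0, 01, XZ) ⊢ (s1, 1, Z) ⊢ (s0, ε, ε)
All input consumed and the stack is empty.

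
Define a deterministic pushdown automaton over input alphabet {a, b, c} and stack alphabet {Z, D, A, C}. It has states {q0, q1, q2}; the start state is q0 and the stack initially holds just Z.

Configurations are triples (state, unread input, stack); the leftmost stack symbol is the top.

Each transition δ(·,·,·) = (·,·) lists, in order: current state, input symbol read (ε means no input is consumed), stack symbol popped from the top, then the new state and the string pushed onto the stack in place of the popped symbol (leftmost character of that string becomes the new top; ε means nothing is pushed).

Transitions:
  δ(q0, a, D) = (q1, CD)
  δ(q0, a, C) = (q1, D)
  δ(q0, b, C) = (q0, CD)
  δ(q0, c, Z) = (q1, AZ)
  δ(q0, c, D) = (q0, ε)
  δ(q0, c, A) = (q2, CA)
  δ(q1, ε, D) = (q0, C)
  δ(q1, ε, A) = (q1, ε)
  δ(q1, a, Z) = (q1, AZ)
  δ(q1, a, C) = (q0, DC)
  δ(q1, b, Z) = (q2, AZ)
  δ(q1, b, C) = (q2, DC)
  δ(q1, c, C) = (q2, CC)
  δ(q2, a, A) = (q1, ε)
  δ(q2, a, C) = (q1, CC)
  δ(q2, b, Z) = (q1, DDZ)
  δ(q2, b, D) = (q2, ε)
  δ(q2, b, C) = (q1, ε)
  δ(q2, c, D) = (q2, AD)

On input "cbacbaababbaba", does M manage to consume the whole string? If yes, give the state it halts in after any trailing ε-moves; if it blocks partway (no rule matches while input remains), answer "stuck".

(q0, cbacbaababbaba, Z) ⊢ (q1, bacbaababbaba, AZ) ⊢ (q1, bacbaababbaba, Z) ⊢ (q2, acbaababbaba, AZ) ⊢ (q1, cbaababbaba, Z)
No transition for (q1, c, top Z); M blocks with input cbaababbaba remaining.

stuck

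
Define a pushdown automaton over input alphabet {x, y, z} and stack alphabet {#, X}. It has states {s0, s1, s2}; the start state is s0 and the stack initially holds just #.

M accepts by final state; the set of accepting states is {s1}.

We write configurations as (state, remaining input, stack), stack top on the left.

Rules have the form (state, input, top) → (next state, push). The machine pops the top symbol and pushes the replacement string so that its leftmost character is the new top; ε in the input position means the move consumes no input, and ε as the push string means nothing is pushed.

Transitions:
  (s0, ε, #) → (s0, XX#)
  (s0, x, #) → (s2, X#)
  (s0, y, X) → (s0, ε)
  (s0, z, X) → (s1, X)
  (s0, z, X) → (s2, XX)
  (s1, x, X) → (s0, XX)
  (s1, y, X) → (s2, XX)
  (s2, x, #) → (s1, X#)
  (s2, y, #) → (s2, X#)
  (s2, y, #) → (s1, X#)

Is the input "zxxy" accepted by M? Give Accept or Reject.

Reject

No computation consumes all input and reaches a final state.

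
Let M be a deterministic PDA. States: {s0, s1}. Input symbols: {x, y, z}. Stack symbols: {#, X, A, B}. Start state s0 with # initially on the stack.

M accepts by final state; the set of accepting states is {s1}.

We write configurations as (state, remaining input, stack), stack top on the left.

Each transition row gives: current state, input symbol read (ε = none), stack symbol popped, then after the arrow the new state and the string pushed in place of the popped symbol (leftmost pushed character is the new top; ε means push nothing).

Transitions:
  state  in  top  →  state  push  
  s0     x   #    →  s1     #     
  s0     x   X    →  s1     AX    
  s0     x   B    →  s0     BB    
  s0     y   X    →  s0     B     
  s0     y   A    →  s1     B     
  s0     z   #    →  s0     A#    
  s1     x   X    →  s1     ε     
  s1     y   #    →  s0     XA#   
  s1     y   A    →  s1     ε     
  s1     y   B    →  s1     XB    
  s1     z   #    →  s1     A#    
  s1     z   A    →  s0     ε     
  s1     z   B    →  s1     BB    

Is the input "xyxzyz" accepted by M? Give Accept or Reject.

(s0, xyxzyz, #)
  read x, top #: go to s1, push # → (s1, yxzyz, #)
  read y, top #: go to s0, push XA# → (s0, xzyz, XA#)
  read x, top X: go to s1, push AX → (s1, zyz, AXA#)
  read z, top A: go to s0, push ε → (s0, yz, XA#)
  read y, top X: go to s0, push B → (s0, z, BA#)
No transition applies at (s0, z, BA#); input not fully consumed.

Reject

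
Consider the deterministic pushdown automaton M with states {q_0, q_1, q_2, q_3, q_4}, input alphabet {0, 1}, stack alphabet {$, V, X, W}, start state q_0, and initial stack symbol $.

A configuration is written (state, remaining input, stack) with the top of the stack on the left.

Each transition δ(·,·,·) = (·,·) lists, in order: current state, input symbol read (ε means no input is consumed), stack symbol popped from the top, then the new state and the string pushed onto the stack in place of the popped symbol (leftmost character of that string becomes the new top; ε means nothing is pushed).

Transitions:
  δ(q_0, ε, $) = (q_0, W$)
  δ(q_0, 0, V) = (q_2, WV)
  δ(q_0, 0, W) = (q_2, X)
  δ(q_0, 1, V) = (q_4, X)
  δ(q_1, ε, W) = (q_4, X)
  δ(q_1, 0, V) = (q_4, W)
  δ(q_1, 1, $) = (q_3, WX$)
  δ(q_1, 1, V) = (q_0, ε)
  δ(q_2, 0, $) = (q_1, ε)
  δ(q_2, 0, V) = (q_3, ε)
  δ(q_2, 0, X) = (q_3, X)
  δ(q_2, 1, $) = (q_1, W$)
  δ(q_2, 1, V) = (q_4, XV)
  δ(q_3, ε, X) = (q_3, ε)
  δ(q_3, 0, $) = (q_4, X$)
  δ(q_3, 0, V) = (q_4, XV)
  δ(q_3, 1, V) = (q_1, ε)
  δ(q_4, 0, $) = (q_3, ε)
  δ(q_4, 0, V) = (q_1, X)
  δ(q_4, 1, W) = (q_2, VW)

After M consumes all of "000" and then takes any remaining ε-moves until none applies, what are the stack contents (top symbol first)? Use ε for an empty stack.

(q_0, 000, $)
  ε-move, top $: go to q_0, push W$ → (q_0, 000, W$)
  read 0, top W: go to q_2, push X → (q_2, 00, X$)
  read 0, top X: go to q_3, push X → (q_3, 0, X$)
  ε-move, top X: go to q_3, push ε → (q_3, 0, $)
  read 0, top $: go to q_4, push X$ → (q_4, ε, X$)
All input consumed in state q_4 with stack X$.

X$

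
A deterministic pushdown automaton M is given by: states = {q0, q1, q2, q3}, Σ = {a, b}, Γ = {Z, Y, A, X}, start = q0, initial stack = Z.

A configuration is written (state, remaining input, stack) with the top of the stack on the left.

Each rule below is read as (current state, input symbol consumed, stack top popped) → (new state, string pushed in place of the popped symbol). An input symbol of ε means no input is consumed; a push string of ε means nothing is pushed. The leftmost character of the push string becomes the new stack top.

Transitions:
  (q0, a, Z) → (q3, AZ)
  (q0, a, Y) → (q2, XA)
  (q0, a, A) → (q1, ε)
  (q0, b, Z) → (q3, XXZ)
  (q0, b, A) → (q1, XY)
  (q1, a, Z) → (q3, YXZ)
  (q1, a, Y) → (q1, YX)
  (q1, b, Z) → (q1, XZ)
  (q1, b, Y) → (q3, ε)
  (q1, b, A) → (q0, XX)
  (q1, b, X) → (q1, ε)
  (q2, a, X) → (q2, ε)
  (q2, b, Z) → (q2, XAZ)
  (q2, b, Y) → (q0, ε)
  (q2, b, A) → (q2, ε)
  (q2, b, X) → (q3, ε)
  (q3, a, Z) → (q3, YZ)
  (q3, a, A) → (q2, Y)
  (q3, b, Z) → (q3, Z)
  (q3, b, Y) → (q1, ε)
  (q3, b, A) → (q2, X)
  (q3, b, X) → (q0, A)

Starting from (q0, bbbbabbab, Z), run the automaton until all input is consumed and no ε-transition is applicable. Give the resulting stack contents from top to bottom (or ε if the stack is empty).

Z

(q0, bbbbabbab, Z) ⊢ (q3, bbbabbab, XXZ) ⊢ (q0, bbabbab, AXZ) ⊢ (q1, babbab, XYXZ) ⊢ (q1, abbab, YXZ) ⊢ (q1, bbab, YXXZ) ⊢ (q3, bab, XXZ) ⊢ (q0, ab, AXZ) ⊢ (q1, b, XZ) ⊢ (q1, ε, Z)
All input consumed in state q1 with stack Z.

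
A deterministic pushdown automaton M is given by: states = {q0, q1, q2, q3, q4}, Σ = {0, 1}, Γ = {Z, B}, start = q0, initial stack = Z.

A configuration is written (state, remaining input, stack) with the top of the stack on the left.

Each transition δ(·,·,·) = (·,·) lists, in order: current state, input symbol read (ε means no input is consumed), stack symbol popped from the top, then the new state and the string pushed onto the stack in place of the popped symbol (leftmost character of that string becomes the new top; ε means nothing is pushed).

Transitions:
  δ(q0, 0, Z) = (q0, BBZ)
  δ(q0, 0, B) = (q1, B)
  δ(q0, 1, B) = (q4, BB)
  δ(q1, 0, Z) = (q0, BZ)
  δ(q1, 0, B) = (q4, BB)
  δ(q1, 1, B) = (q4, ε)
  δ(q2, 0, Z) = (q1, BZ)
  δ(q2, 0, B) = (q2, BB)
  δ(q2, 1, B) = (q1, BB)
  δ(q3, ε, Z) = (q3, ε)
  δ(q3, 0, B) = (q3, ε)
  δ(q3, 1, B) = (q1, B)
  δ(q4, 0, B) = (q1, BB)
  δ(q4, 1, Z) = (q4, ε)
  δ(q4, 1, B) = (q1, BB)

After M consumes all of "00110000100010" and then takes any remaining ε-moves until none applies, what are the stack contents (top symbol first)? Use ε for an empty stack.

BBBBBBBBZ

(q0, 00110000100010, Z)
  read 0, top Z: go to q0, push BBZ → (q0, 0110000100010, BBZ)
  read 0, top B: go to q1, push B → (q1, 110000100010, BBZ)
  read 1, top B: go to q4, push ε → (q4, 10000100010, BZ)
  read 1, top B: go to q1, push BB → (q1, 0000100010, BBZ)
  read 0, top B: go to q4, push BB → (q4, 000100010, BBBZ)
  read 0, top B: go to q1, push BB → (q1, 00100010, BBBBZ)
  read 0, top B: go to q4, push BB → (q4, 0100010, BBBBBZ)
  read 0, top B: go to q1, push BB → (q1, 100010, BBBBBBZ)
  read 1, top B: go to q4, push ε → (q4, 00010, BBBBBZ)
  read 0, top B: go to q1, push BB → (q1, 0010, BBBBBBZ)
  read 0, top B: go to q4, push BB → (q4, 010, BBBBBBBZ)
  read 0, top B: go to q1, push BB → (q1, 10, BBBBBBBBZ)
  read 1, top B: go to q4, push ε → (q4, 0, BBBBBBBZ)
  read 0, top B: go to q1, push BB → (q1, ε, BBBBBBBBZ)
All input consumed in state q1 with stack BBBBBBBBZ.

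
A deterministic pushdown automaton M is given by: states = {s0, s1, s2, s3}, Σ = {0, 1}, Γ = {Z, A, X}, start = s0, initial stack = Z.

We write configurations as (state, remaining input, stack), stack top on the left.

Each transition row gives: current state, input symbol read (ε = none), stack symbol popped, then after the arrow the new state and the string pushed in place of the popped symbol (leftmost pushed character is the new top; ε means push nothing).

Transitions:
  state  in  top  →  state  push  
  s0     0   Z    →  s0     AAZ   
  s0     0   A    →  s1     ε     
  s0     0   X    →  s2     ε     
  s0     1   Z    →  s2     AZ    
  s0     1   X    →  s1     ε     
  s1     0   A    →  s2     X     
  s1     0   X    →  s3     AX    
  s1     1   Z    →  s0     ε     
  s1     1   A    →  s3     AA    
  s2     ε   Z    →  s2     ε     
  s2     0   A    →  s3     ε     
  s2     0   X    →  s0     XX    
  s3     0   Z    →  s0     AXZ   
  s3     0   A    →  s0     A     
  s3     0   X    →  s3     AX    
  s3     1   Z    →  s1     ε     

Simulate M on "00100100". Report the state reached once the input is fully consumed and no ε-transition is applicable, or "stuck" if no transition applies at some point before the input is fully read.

s1

(s0, 00100100, Z) ⊢ (s0, 0100100, AAZ) ⊢ (s1, 100100, AZ) ⊢ (s3, 00100, AAZ) ⊢ (s0, 0100, AAZ) ⊢ (s1, 100, AZ) ⊢ (s3, 00, AAZ) ⊢ (s0, 0, AAZ) ⊢ (s1, ε, AZ)
All input consumed; M is in state s1.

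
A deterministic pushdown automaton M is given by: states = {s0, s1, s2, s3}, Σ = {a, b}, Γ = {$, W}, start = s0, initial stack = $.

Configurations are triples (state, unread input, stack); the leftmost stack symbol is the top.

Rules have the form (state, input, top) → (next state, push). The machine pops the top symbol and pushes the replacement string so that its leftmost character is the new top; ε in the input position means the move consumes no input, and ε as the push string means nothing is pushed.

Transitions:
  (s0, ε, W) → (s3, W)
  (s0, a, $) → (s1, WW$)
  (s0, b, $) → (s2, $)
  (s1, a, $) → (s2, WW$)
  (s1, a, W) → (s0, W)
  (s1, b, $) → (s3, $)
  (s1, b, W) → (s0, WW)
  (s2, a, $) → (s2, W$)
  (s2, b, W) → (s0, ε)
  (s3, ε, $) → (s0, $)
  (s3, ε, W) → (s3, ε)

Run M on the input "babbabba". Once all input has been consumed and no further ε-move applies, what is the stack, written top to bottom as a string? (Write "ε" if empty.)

W$

(s0, babbabba, $)
  read b, top $: go to s2, push $ → (s2, abbabba, $)
  read a, top $: go to s2, push W$ → (s2, bbabba, W$)
  read b, top W: go to s0, push ε → (s0, babba, $)
  read b, top $: go to s2, push $ → (s2, abba, $)
  read a, top $: go to s2, push W$ → (s2, bba, W$)
  read b, top W: go to s0, push ε → (s0, ba, $)
  read b, top $: go to s2, push $ → (s2, a, $)
  read a, top $: go to s2, push W$ → (s2, ε, W$)
All input consumed in state s2 with stack W$.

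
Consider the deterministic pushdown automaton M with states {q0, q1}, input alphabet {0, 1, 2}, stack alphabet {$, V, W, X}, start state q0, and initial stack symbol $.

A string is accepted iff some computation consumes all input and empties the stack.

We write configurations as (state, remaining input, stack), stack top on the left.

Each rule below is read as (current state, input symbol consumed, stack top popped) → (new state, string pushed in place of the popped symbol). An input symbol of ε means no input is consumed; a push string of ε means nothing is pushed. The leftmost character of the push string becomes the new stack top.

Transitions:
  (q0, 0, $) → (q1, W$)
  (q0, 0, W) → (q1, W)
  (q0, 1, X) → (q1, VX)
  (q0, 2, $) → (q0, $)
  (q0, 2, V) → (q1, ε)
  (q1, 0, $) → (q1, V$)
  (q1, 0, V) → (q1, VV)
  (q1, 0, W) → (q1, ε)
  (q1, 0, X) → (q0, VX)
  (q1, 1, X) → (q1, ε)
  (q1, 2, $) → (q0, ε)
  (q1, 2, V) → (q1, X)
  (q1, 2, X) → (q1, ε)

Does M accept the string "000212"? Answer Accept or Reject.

Accept

(q0, 000212, $) ⊢ (q1, 00212, W$) ⊢ (q1, 0212, $) ⊢ (q1, 212, V$) ⊢ (q1, 12, X$) ⊢ (q1, 2, $) ⊢ (q0, ε, ε)
All input consumed and the stack is empty.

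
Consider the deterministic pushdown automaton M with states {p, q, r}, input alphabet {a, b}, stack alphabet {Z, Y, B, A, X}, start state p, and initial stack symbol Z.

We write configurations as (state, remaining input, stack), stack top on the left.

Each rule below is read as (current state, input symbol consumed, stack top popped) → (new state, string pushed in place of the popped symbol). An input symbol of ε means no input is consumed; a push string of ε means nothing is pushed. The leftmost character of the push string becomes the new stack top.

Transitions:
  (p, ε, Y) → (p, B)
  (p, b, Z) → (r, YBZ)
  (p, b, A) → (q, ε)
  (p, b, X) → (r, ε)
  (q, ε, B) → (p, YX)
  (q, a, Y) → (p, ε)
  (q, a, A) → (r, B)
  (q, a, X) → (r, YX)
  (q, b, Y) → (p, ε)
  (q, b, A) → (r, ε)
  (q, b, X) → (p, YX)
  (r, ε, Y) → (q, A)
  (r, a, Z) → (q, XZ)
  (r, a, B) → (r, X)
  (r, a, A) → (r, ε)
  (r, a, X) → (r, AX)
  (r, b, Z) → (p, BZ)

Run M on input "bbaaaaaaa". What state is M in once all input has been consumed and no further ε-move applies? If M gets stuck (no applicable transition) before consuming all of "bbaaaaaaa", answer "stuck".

(p, bbaaaaaaa, Z)
  read b, top Z: go to r, push YBZ → (r, baaaaaaa, YBZ)
  ε-move, top Y: go to q, push A → (q, baaaaaaa, ABZ)
  read b, top A: go to r, push ε → (r, aaaaaaa, BZ)
  read a, top B: go to r, push X → (r, aaaaaa, XZ)
  read a, top X: go to r, push AX → (r, aaaaa, AXZ)
  read a, top A: go to r, push ε → (r, aaaa, XZ)
  read a, top X: go to r, push AX → (r, aaa, AXZ)
  read a, top A: go to r, push ε → (r, aa, XZ)
  read a, top X: go to r, push AX → (r, a, AXZ)
  read a, top A: go to r, push ε → (r, ε, XZ)
All input consumed; M is in state r.

r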